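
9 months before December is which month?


December is month 12
12 - 9 = 3

March


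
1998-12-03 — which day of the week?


Date: December 3, 1998
Anchor: Jan 1, 1998. With p = 1998 - 1 = 1997: (p + p//4 - p//100 + p//400) mod 7 = (1997 + 499 - 19 + 4) mod 7 = 2481 mod 7 = 3 -> Thursday (Mon=0 ... Sun=6)
Days before December (Jan-Nov): 334; offset = 334 + 3 - 1 = 336
Weekday index = (3 + 336) mod 7 = 3

Day of the week: Thursday


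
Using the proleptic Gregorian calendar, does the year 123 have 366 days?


Gregorian leap year rule: divisible by 4, but not by 100, unless also by 400.
123 is not divisible by 4 -> not a leap year

No


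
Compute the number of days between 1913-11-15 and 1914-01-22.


From 1913-11-15 to 1914-01-22
1913-11-15: days before November = 31 + 28 + 31 + 30 + 31 + 30 + 31 + 31 + 30 + 31 = 304 (1913 is not a leap year); day of year = 304 + 15 = 319
1914-01-22: day of year = 22
Rest of 1913: 365 - 319 = 46
Total = 46 + 22 = 68

68 days


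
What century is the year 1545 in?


Century = (year - 1) // 100 + 1
= (1545 - 1) // 100 + 1
= 1544 // 100 + 1
= 15 + 1

16th century


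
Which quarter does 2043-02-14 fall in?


Month: February (month 2)
Q1: Jan-Mar, Q2: Apr-Jun, Q3: Jul-Sep, Q4: Oct-Dec

Q1


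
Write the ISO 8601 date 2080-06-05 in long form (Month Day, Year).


ISO 2080-06-05 parses as year=2080, month=06, day=05
Month 6 -> June

June 5, 2080


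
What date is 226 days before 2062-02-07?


Start: 2062-02-07, subtract 226 days
Back 7 days from February 7 reaches January 31, 2062 -> 219 left
January 2062 has 31 days -> back to December 31, 2061 -> 188 left
December 2061 has 31 days -> back to November 30, 2061 -> 157 left
November 2061 has 30 days -> back to October 31, 2061 -> 127 left
October 2061 has 31 days -> back to September 30, 2061 -> 96 left
September 2061 has 30 days -> back to August 31, 2061 -> 66 left
August 2061 has 31 days -> back to July 31, 2061 -> 35 left
July 2061 has 31 days -> back to June 30, 2061 -> 4 left
June 2061: 30 - 4 = 26 -> lands on June 26

Result: 2061-06-26


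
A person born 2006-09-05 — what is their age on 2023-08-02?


Birth: 2006-09-05
Reference: 2023-08-02
Year difference: 2023 - 2006 = 17
Birthday not yet reached in 2023, subtract 1

16 years old


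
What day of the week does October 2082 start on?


Target: October 1, 2082
Anchor: Jan 1, 2082. With p = 2082 - 1 = 2081: (p + p//4 - p//100 + p//400) mod 7 = (2081 + 520 - 20 + 5) mod 7 = 2586 mod 7 = 3 -> Thursday (Mon=0 ... Sun=6)
Days before October (Jan-Sep): 273 days
Weekday index = (3 + 273) mod 7 = 3

Thursday


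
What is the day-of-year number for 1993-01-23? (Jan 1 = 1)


Date: January 23, 1993
No months before January
Plus 23 days in January

Day of year: 23


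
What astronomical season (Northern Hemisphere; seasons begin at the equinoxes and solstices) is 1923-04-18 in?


Date: April 18
Astronomical Spring (approx.; exact equinox/solstice day varies by year): March 20 to June 20
April 18 falls within the Spring window

Spring


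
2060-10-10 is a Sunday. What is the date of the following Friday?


Current: Sunday
Target: Friday
Days ahead: 5

Next Friday: 2060-10-15


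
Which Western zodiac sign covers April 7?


Date: April 7
Conventional tropical zodiac dates: Aries from March 21 onward; Taurus starts April 20
April 7 falls within the Aries range

Aries


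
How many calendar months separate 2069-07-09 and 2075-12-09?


From July 2069 to December 2075
6 years * 12 = 72 months, plus 5 months = 77

77 months


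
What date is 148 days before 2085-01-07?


Start: 2085-01-07, subtract 148 days
Back 7 days from January 7 reaches December 31, 2084 -> 141 left
December 2084 has 31 days -> back to November 30, 2084 -> 110 left
November 2084 has 30 days -> back to October 31, 2084 -> 80 left
October 2084 has 31 days -> back to September 30, 2084 -> 49 left
September 2084 has 30 days -> back to August 31, 2084 -> 19 left
August 2084: 31 - 19 = 12 -> lands on August 12

Result: 2084-08-12


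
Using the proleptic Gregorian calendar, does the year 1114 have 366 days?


Gregorian leap year rule: divisible by 4, but not by 100, unless also by 400.
1114 is not divisible by 4 -> not a leap year

No


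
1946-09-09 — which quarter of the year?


Month: September (month 9)
Q1: Jan-Mar, Q2: Apr-Jun, Q3: Jul-Sep, Q4: Oct-Dec

Q3


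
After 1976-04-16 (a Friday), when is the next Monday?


Current: Friday
Target: Monday
Days ahead: 3

Next Monday: 1976-04-19


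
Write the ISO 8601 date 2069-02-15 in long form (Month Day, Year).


ISO 2069-02-15 parses as year=2069, month=02, day=15
Month 2 -> February

February 15, 2069


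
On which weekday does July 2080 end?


July 2080 has 31 days
Anchor: Jan 1, 2080. With p = 2080 - 1 = 2079: (p + p//4 - p//100 + p//400) mod 7 = (2079 + 519 - 20 + 5) mod 7 = 2583 mod 7 = 0 -> Monday (Mon=0 ... Sun=6)
Days before July (Jan-Jun): 182; July 1 index = (0 + 182) mod 7 = 0 -> Monday
Last day offset: 31 - 1 = 30 days
Weekday index = (0 + 30) mod 7 = 2

Wednesday, July 31


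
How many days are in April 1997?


April 1997

30 days


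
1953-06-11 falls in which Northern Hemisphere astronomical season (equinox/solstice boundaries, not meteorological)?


Date: June 11
Astronomical Spring (approx.; exact equinox/solstice day varies by year): March 20 to June 20
June 11 falls within the Spring window

Spring


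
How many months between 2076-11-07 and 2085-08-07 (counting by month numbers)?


From November 2076 to August 2085
9 years * 12 = 108 months, minus 3 months = 105

105 months


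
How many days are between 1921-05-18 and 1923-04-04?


From 1921-05-18 to 1923-04-04
1921-05-18: days before May = 31 + 28 + 31 + 30 = 120 (1921 is not a leap year); day of year = 120 + 18 = 138
1923-04-04: days before April = 31 + 28 + 31 = 90 (1923 is not a leap year); day of year = 90 + 4 = 94
Rest of 1921: 365 - 138 = 227
Full years 1922 (365): 365
Total = 227 + 365 + 94 = 686

686 days


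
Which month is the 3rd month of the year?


Month 3 of 12

March


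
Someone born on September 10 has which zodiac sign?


Date: September 10
Conventional tropical zodiac dates: Virgo from August 23 onward; Libra starts September 23
September 10 falls within the Virgo range

Virgo


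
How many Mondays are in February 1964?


February 1964 has 29 days
Anchor: Jan 1, 1964. With p = 1964 - 1 = 1963: (p + p//4 - p//100 + p//400) mod 7 = (1963 + 490 - 19 + 4) mod 7 = 2438 mod 7 = 2 -> Wednesday (Mon=0 ... Sun=6)
Days before February (Jan): 31; February 1 index = (2 + 31) mod 7 = 5 -> Saturday
First Monday is February 3
Mondays: 3, 10, 17, 24

4 Mondays


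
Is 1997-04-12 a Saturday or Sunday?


Anchor: Jan 1, 1997. With p = 1997 - 1 = 1996: (p + p//4 - p//100 + p//400) mod 7 = (1996 + 499 - 19 + 4) mod 7 = 2480 mod 7 = 2 -> Wednesday (Mon=0 ... Sun=6)
Day of year: 102; offset = 101
Weekday index = (2 + 101) mod 7 = 5 -> Saturday
Weekend days: Saturday, Sunday

Yes


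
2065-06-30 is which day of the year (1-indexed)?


Date: June 30, 2065
Days in months 1 through 5: 151
Plus 30 days in June

Day of year: 181


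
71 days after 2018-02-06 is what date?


Start: 2018-02-06, add 71 days
February 2018 has 28 days: 28 - 6 = 22 days to February 28 -> 49 left
March 2018 has 31 days -> 18 left
April 2018: 18 <= 30 -> lands on April 18

Result: 2018-04-18


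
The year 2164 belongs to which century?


Century = (year - 1) // 100 + 1
= (2164 - 1) // 100 + 1
= 2163 // 100 + 1
= 21 + 1

22nd century


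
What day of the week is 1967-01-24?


Date: January 24, 1967
Anchor: Jan 1, 1967. With p = 1967 - 1 = 1966: (p + p//4 - p//100 + p//400) mod 7 = (1966 + 491 - 19 + 4) mod 7 = 2442 mod 7 = 6 -> Sunday (Mon=0 ... Sun=6)
Days into year = 24 - 1 = 23
Weekday index = (6 + 23) mod 7 = 1

Day of the week: Tuesday


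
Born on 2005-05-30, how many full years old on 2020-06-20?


Birth: 2005-05-30
Reference: 2020-06-20
Year difference: 2020 - 2005 = 15

15 years old


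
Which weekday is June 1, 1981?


Target: June 1, 1981
Anchor: Jan 1, 1981. With p = 1981 - 1 = 1980: (p + p//4 - p//100 + p//400) mod 7 = (1980 + 495 - 19 + 4) mod 7 = 2460 mod 7 = 3 -> Thursday (Mon=0 ... Sun=6)
Days before June (Jan-May): 151 days
Weekday index = (3 + 151) mod 7 = 0

Monday


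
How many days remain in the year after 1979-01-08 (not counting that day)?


Day of year: 8 of 365
Remaining = 365 - 8

357 days


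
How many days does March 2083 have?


March 2083

31 days


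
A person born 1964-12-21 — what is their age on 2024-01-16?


Birth: 1964-12-21
Reference: 2024-01-16
Year difference: 2024 - 1964 = 60
Birthday not yet reached in 2024, subtract 1

59 years old


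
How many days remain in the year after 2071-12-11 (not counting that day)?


Day of year: 345 of 365
Remaining = 365 - 345

20 days


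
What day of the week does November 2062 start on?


Target: November 1, 2062
Anchor: Jan 1, 2062. With p = 2062 - 1 = 2061: (p + p//4 - p//100 + p//400) mod 7 = (2061 + 515 - 20 + 5) mod 7 = 2561 mod 7 = 6 -> Sunday (Mon=0 ... Sun=6)
Days before November (Jan-Oct): 304 days
Weekday index = (6 + 304) mod 7 = 2

Wednesday


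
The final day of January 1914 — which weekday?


January 1914 has 31 days
Anchor: Jan 1, 1914. With p = 1914 - 1 = 1913: (p + p//4 - p//100 + p//400) mod 7 = (1913 + 478 - 19 + 4) mod 7 = 2376 mod 7 = 3 -> Thursday (Mon=0 ... Sun=6)
January 1 is the anchor itself -> Thursday
Last day offset: 31 - 1 = 30 days
Weekday index = (3 + 30) mod 7 = 5

Saturday, January 31


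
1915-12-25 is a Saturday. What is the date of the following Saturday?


Current: Saturday
Target: Saturday
Days ahead: 7

Next Saturday: 1916-01-01


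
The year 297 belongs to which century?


Century = (year - 1) // 100 + 1
= (297 - 1) // 100 + 1
= 296 // 100 + 1
= 2 + 1

3rd century


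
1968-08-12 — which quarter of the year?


Month: August (month 8)
Q1: Jan-Mar, Q2: Apr-Jun, Q3: Jul-Sep, Q4: Oct-Dec

Q3


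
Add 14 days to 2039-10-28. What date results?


Start: 2039-10-28, add 14 days
October 2039 has 31 days: 31 - 28 = 3 days to October 31 -> 11 left
November 2039: 11 <= 30 -> lands on November 11

Result: 2039-11-11


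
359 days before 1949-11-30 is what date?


Start: 1949-11-30, subtract 359 days
Back 30 days from November 30 reaches October 31, 1949 -> 329 left
October 1949 has 31 days -> back to September 30, 1949 -> 298 left
September 1949 has 30 days -> back to August 31, 1949 -> 268 left
August 1949 has 31 days -> back to July 31, 1949 -> 237 left
July 1949 has 31 days -> back to June 30, 1949 -> 206 left
June 1949 has 30 days -> back to May 31, 1949 -> 176 left
May 1949 has 31 days -> back to April 30, 1949 -> 145 left
April 1949 has 30 days -> back to March 31, 1949 -> 115 left
March 1949 has 31 days -> back to February 28, 1949 -> 84 left
February 1949 has 28 days -> back to January 31, 1949 -> 56 left
January 1949 has 31 days -> back to December 31, 1948 -> 25 left
December 1948: 31 - 25 = 6 -> lands on December 6

Result: 1948-12-06


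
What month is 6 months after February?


February is month 2
2 + 6 = 8

August


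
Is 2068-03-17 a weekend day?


Anchor: Jan 1, 2068. With p = 2068 - 1 = 2067: (p + p//4 - p//100 + p//400) mod 7 = (2067 + 516 - 20 + 5) mod 7 = 2568 mod 7 = 6 -> Sunday (Mon=0 ... Sun=6)
Day of year: 77; offset = 76
Weekday index = (6 + 76) mod 7 = 5 -> Saturday
Weekend days: Saturday, Sunday

Yes


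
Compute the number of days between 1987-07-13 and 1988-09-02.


From 1987-07-13 to 1988-09-02
1987-07-13: days before July = 31 + 28 + 31 + 30 + 31 + 30 = 181 (1987 is not a leap year); day of year = 181 + 13 = 194
1988-09-02: days before September = 31 + 29 + 31 + 30 + 31 + 30 + 31 + 31 = 244 (1988 is a leap year); day of year = 244 + 2 = 246
Rest of 1987: 365 - 194 = 171
Total = 171 + 246 = 417

417 days


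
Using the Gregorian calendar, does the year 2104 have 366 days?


Gregorian leap year rule: divisible by 4, but not by 100, unless also by 400.
2104 is divisible by 4 but not 100 -> leap year

Yes


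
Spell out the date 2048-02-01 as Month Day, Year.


ISO 2048-02-01 parses as year=2048, month=02, day=01
Month 2 -> February

February 1, 2048


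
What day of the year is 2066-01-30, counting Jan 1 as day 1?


Date: January 30, 2066
No months before January
Plus 30 days in January

Day of year: 30


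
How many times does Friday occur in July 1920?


July 1920 has 31 days
Anchor: Jan 1, 1920. With p = 1920 - 1 = 1919: (p + p//4 - p//100 + p//400) mod 7 = (1919 + 479 - 19 + 4) mod 7 = 2383 mod 7 = 3 -> Thursday (Mon=0 ... Sun=6)
Days before July (Jan-Jun): 182; July 1 index = (3 + 182) mod 7 = 3 -> Thursday
First Friday is July 2
Fridays: 2, 9, 16, 23, 30

5 Fridays


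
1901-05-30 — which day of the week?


Date: May 30, 1901
Anchor: Jan 1, 1901. With p = 1901 - 1 = 1900: (p + p//4 - p//100 + p//400) mod 7 = (1900 + 475 - 19 + 4) mod 7 = 2360 mod 7 = 1 -> Tuesday (Mon=0 ... Sun=6)
Days before May (Jan-Apr): 120; offset = 120 + 30 - 1 = 149
Weekday index = (1 + 149) mod 7 = 3

Day of the week: Thursday


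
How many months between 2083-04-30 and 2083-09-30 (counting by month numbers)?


From April 2083 to September 2083
0 years * 12 = 0 months, plus 5 months = 5

5 months


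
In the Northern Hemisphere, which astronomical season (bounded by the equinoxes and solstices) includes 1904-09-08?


Date: September 8
Astronomical Summer (approx.; exact equinox/solstice day varies by year): June 21 to September 21
September 8 falls within the Summer window

Summer


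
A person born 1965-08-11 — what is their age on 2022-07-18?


Birth: 1965-08-11
Reference: 2022-07-18
Year difference: 2022 - 1965 = 57
Birthday not yet reached in 2022, subtract 1

56 years old


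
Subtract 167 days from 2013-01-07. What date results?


Start: 2013-01-07, subtract 167 days
Back 7 days from January 7 reaches December 31, 2012 -> 160 left
December 2012 has 31 days -> back to November 30, 2012 -> 129 left
November 2012 has 30 days -> back to October 31, 2012 -> 99 left
October 2012 has 31 days -> back to September 30, 2012 -> 68 left
September 2012 has 30 days -> back to August 31, 2012 -> 38 left
August 2012 has 31 days -> back to July 31, 2012 -> 7 left
July 2012: 31 - 7 = 24 -> lands on July 24

Result: 2012-07-24


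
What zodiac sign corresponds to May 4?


Date: May 4
Conventional tropical zodiac dates: Taurus from April 20 onward; Gemini starts May 21
May 4 falls within the Taurus range

Taurus


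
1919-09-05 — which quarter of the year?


Month: September (month 9)
Q1: Jan-Mar, Q2: Apr-Jun, Q3: Jul-Sep, Q4: Oct-Dec

Q3


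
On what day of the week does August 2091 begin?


Target: August 1, 2091
Anchor: Jan 1, 2091. With p = 2091 - 1 = 2090: (p + p//4 - p//100 + p//400) mod 7 = (2090 + 522 - 20 + 5) mod 7 = 2597 mod 7 = 0 -> Monday (Mon=0 ... Sun=6)
Days before August (Jan-Jul): 212 days
Weekday index = (0 + 212) mod 7 = 2

Wednesday


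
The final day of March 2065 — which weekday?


March 2065 has 31 days
Anchor: Jan 1, 2065. With p = 2065 - 1 = 2064: (p + p//4 - p//100 + p//400) mod 7 = (2064 + 516 - 20 + 5) mod 7 = 2565 mod 7 = 3 -> Thursday (Mon=0 ... Sun=6)
Days before March (Jan-Feb): 59; March 1 index = (3 + 59) mod 7 = 6 -> Sunday
Last day offset: 31 - 1 = 30 days
Weekday index = (6 + 30) mod 7 = 1

Tuesday, March 31


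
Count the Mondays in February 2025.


February 2025 has 28 days
Anchor: Jan 1, 2025. With p = 2025 - 1 = 2024: (p + p//4 - p//100 + p//400) mod 7 = (2024 + 506 - 20 + 5) mod 7 = 2515 mod 7 = 2 -> Wednesday (Mon=0 ... Sun=6)
Days before February (Jan): 31; February 1 index = (2 + 31) mod 7 = 5 -> Saturday
First Monday is February 3
Mondays: 3, 10, 17, 24

4 Mondays


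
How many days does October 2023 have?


October 2023

31 days


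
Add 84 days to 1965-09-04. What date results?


Start: 1965-09-04, add 84 days
September 1965 has 30 days: 30 - 4 = 26 days to September 30 -> 58 left
October 1965 has 31 days -> 27 left
November 1965: 27 <= 30 -> lands on November 27

Result: 1965-11-27


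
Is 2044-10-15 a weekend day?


Anchor: Jan 1, 2044. With p = 2044 - 1 = 2043: (p + p//4 - p//100 + p//400) mod 7 = (2043 + 510 - 20 + 5) mod 7 = 2538 mod 7 = 4 -> Friday (Mon=0 ... Sun=6)
Day of year: 289; offset = 288
Weekday index = (4 + 288) mod 7 = 5 -> Saturday
Weekend days: Saturday, Sunday

Yes


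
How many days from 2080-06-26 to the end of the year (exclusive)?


Day of year: 178 of 366
Remaining = 366 - 178

188 days


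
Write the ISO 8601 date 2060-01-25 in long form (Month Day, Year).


ISO 2060-01-25 parses as year=2060, month=01, day=25
Month 1 -> January

January 25, 2060


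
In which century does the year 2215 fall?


Century = (year - 1) // 100 + 1
= (2215 - 1) // 100 + 1
= 2214 // 100 + 1
= 22 + 1

23rd century


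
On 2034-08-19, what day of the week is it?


Date: August 19, 2034
Anchor: Jan 1, 2034. With p = 2034 - 1 = 2033: (p + p//4 - p//100 + p//400) mod 7 = (2033 + 508 - 20 + 5) mod 7 = 2526 mod 7 = 6 -> Sunday (Mon=0 ... Sun=6)
Days before August (Jan-Jul): 212; offset = 212 + 19 - 1 = 230
Weekday index = (6 + 230) mod 7 = 5

Day of the week: Saturday


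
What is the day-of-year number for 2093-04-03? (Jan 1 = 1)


Date: April 3, 2093
Days in months 1 through 3: 90
Plus 3 days in April

Day of year: 93


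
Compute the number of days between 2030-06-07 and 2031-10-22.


From 2030-06-07 to 2031-10-22
2030-06-07: days before June = 31 + 28 + 31 + 30 + 31 = 151 (2030 is not a leap year); day of year = 151 + 7 = 158
2031-10-22: days before October = 31 + 28 + 31 + 30 + 31 + 30 + 31 + 31 + 30 = 273 (2031 is not a leap year); day of year = 273 + 22 = 295
Rest of 2030: 365 - 158 = 207
Total = 207 + 295 = 502

502 days


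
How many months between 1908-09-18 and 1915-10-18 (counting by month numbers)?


From September 1908 to October 1915
7 years * 12 = 84 months, plus 1 month = 85

85 months


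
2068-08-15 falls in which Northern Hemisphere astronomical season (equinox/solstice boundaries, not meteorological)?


Date: August 15
Astronomical Summer (approx.; exact equinox/solstice day varies by year): June 21 to September 21
August 15 falls within the Summer window

Summer


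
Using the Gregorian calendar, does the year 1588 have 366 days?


Gregorian leap year rule: divisible by 4, but not by 100, unless also by 400.
1588 is divisible by 4 but not 100 -> leap year

Yes


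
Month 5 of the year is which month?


Month 5 of 12

May


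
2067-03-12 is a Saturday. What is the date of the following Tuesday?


Current: Saturday
Target: Tuesday
Days ahead: 3

Next Tuesday: 2067-03-15


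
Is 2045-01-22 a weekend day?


Anchor: Jan 1, 2045. With p = 2045 - 1 = 2044: (p + p//4 - p//100 + p//400) mod 7 = (2044 + 511 - 20 + 5) mod 7 = 2540 mod 7 = 6 -> Sunday (Mon=0 ... Sun=6)
Day of year: 22; offset = 21
Weekday index = (6 + 21) mod 7 = 6 -> Sunday
Weekend days: Saturday, Sunday

Yes


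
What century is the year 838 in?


Century = (year - 1) // 100 + 1
= (838 - 1) // 100 + 1
= 837 // 100 + 1
= 8 + 1

9th century


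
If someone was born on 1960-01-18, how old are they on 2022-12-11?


Birth: 1960-01-18
Reference: 2022-12-11
Year difference: 2022 - 1960 = 62

62 years old


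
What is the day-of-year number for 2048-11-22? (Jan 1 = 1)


Date: November 22, 2048
Days in months 1 through 10: 305
Plus 22 days in November

Day of year: 327


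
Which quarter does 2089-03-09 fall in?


Month: March (month 3)
Q1: Jan-Mar, Q2: Apr-Jun, Q3: Jul-Sep, Q4: Oct-Dec

Q1


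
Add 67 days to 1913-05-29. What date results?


Start: 1913-05-29, add 67 days
May 1913 has 31 days: 31 - 29 = 2 days to May 31 -> 65 left
June 1913 has 30 days -> 35 left
July 1913 has 31 days -> 4 left
August 1913: 4 <= 31 -> lands on August 4

Result: 1913-08-04


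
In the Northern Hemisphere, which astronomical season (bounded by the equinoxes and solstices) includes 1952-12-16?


Date: December 16
Astronomical Autumn (approx.; exact equinox/solstice day varies by year): September 22 to December 20
December 16 falls within the Autumn window

Autumn


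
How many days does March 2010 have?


March 2010

31 days


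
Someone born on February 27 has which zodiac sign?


Date: February 27
Conventional tropical zodiac dates: Pisces from February 19 onward; Aries starts March 21
February 27 falls within the Pisces range

Pisces


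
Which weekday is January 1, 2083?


Target: January 1, 2083
Anchor: Jan 1, 2083. With p = 2083 - 1 = 2082: (p + p//4 - p//100 + p//400) mod 7 = (2082 + 520 - 20 + 5) mod 7 = 2587 mod 7 = 4 -> Friday (Mon=0 ... Sun=6)
Offset from anchor: 0 days
Weekday index = (4 + 0) mod 7 = 4

Friday


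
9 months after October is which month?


October is month 10
10 + 9 = 19; wrap: 19 - 12 = 7

July


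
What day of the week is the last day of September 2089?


September 2089 has 30 days
Anchor: Jan 1, 2089. With p = 2089 - 1 = 2088: (p + p//4 - p//100 + p//400) mod 7 = (2088 + 522 - 20 + 5) mod 7 = 2595 mod 7 = 5 -> Saturday (Mon=0 ... Sun=6)
Days before September (Jan-Aug): 243; September 1 index = (5 + 243) mod 7 = 3 -> Thursday
Last day offset: 30 - 1 = 29 days
Weekday index = (3 + 29) mod 7 = 4

Friday, September 30


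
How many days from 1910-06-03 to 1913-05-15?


From 1910-06-03 to 1913-05-15
1910-06-03: days before June = 31 + 28 + 31 + 30 + 31 = 151 (1910 is not a leap year); day of year = 151 + 3 = 154
1913-05-15: days before May = 31 + 28 + 31 + 30 = 120 (1913 is not a leap year); day of year = 120 + 15 = 135
Rest of 1910: 365 - 154 = 211
Full years 1911 (365), 1912 (366): 731
Total = 211 + 731 + 135 = 1077

1077 days


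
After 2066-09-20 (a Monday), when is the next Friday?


Current: Monday
Target: Friday
Days ahead: 4

Next Friday: 2066-09-24


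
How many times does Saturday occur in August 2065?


August 2065 has 31 days
Anchor: Jan 1, 2065. With p = 2065 - 1 = 2064: (p + p//4 - p//100 + p//400) mod 7 = (2064 + 516 - 20 + 5) mod 7 = 2565 mod 7 = 3 -> Thursday (Mon=0 ... Sun=6)
Days before August (Jan-Jul): 212; August 1 index = (3 + 212) mod 7 = 5 -> Saturday
First Saturday is August 1
Saturdays: 1, 8, 15, 22, 29

5 Saturdays


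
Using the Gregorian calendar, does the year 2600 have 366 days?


Gregorian leap year rule: divisible by 4, but not by 100, unless also by 400.
2600 is divisible by 100 but not 400 -> not a leap year

No


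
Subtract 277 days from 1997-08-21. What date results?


Start: 1997-08-21, subtract 277 days
Back 21 days from August 21 reaches July 31, 1997 -> 256 left
July 1997 has 31 days -> back to June 30, 1997 -> 225 left
June 1997 has 30 days -> back to May 31, 1997 -> 195 left
May 1997 has 31 days -> back to April 30, 1997 -> 164 left
April 1997 has 30 days -> back to March 31, 1997 -> 134 left
March 1997 has 31 days -> back to February 28, 1997 -> 103 left
February 1997 has 28 days -> back to January 31, 1997 -> 75 left
January 1997 has 31 days -> back to December 31, 1996 -> 44 left
December 1996 has 31 days -> back to November 30, 1996 -> 13 left
November 1996: 30 - 13 = 17 -> lands on November 17

Result: 1996-11-17


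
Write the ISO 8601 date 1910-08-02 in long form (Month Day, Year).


ISO 1910-08-02 parses as year=1910, month=08, day=02
Month 8 -> August

August 2, 1910


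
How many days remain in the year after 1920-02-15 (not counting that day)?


Day of year: 46 of 366
Remaining = 366 - 46

320 days


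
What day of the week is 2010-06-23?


Date: June 23, 2010
Anchor: Jan 1, 2010. With p = 2010 - 1 = 2009: (p + p//4 - p//100 + p//400) mod 7 = (2009 + 502 - 20 + 5) mod 7 = 2496 mod 7 = 4 -> Friday (Mon=0 ... Sun=6)
Days before June (Jan-May): 151; offset = 151 + 23 - 1 = 173
Weekday index = (4 + 173) mod 7 = 2

Day of the week: Wednesday


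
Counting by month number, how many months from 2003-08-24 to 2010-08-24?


From August 2003 to August 2010
7 years * 12 = 84 months = 84

84 months


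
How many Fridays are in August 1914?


August 1914 has 31 days
Anchor: Jan 1, 1914. With p = 1914 - 1 = 1913: (p + p//4 - p//100 + p//400) mod 7 = (1913 + 478 - 19 + 4) mod 7 = 2376 mod 7 = 3 -> Thursday (Mon=0 ... Sun=6)
Days before August (Jan-Jul): 212; August 1 index = (3 + 212) mod 7 = 5 -> Saturday
First Friday is August 7
Fridays: 7, 14, 21, 28

4 Fridays


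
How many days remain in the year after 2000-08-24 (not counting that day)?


Day of year: 237 of 366
Remaining = 366 - 237

129 days


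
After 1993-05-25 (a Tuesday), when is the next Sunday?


Current: Tuesday
Target: Sunday
Days ahead: 5

Next Sunday: 1993-05-30


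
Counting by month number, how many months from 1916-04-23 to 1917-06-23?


From April 1916 to June 1917
1 year * 12 = 12 months, plus 2 months = 14

14 months


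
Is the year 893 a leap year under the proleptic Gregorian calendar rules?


Gregorian leap year rule: divisible by 4, but not by 100, unless also by 400.
893 is not divisible by 4 -> not a leap year

No


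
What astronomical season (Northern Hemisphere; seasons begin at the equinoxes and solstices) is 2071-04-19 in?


Date: April 19
Astronomical Spring (approx.; exact equinox/solstice day varies by year): March 20 to June 20
April 19 falls within the Spring window

Spring


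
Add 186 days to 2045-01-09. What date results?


Start: 2045-01-09, add 186 days
January 2045 has 31 days: 31 - 9 = 22 days to January 31 -> 164 left
February 2045 has 28 days -> 136 left
March 2045 has 31 days -> 105 left
April 2045 has 30 days -> 75 left
May 2045 has 31 days -> 44 left
June 2045 has 30 days -> 14 left
July 2045: 14 <= 31 -> lands on July 14

Result: 2045-07-14


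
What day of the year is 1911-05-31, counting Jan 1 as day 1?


Date: May 31, 1911
Days in months 1 through 4: 120
Plus 31 days in May

Day of year: 151


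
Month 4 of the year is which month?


Month 4 of 12

April


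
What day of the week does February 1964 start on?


Target: February 1, 1964
Anchor: Jan 1, 1964. With p = 1964 - 1 = 1963: (p + p//4 - p//100 + p//400) mod 7 = (1963 + 490 - 19 + 4) mod 7 = 2438 mod 7 = 2 -> Wednesday (Mon=0 ... Sun=6)
Days before February (Jan): 31 days
Weekday index = (2 + 31) mod 7 = 5

Saturday


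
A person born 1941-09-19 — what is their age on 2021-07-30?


Birth: 1941-09-19
Reference: 2021-07-30
Year difference: 2021 - 1941 = 80
Birthday not yet reached in 2021, subtract 1

79 years old


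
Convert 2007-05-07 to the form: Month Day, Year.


ISO 2007-05-07 parses as year=2007, month=05, day=07
Month 5 -> May

May 7, 2007


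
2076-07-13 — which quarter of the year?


Month: July (month 7)
Q1: Jan-Mar, Q2: Apr-Jun, Q3: Jul-Sep, Q4: Oct-Dec

Q3


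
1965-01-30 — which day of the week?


Date: January 30, 1965
Anchor: Jan 1, 1965. With p = 1965 - 1 = 1964: (p + p//4 - p//100 + p//400) mod 7 = (1964 + 491 - 19 + 4) mod 7 = 2440 mod 7 = 4 -> Friday (Mon=0 ... Sun=6)
Days into year = 30 - 1 = 29
Weekday index = (4 + 29) mod 7 = 5

Day of the week: Saturday


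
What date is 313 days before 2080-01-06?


Start: 2080-01-06, subtract 313 days
Back 6 days from January 6 reaches December 31, 2079 -> 307 left
December 2079 has 31 days -> back to November 30, 2079 -> 276 left
November 2079 has 30 days -> back to October 31, 2079 -> 246 left
October 2079 has 31 days -> back to September 30, 2079 -> 215 left
September 2079 has 30 days -> back to August 31, 2079 -> 185 left
August 2079 has 31 days -> back to July 31, 2079 -> 154 left
July 2079 has 31 days -> back to June 30, 2079 -> 123 left
June 2079 has 30 days -> back to May 31, 2079 -> 93 left
May 2079 has 31 days -> back to April 30, 2079 -> 62 left
April 2079 has 30 days -> back to March 31, 2079 -> 32 left
March 2079 has 31 days -> back to February 28, 2079 -> 1 left
February 2079: 28 - 1 = 27 -> lands on February 27

Result: 2079-02-27


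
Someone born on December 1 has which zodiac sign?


Date: December 1
Conventional tropical zodiac dates: Sagittarius from November 22 onward; Capricorn starts December 22
December 1 falls within the Sagittarius range

Sagittarius


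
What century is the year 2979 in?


Century = (year - 1) // 100 + 1
= (2979 - 1) // 100 + 1
= 2978 // 100 + 1
= 29 + 1

30th century


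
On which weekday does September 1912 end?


September 1912 has 30 days
Anchor: Jan 1, 1912. With p = 1912 - 1 = 1911: (p + p//4 - p//100 + p//400) mod 7 = (1911 + 477 - 19 + 4) mod 7 = 2373 mod 7 = 0 -> Monday (Mon=0 ... Sun=6)
Days before September (Jan-Aug): 244; September 1 index = (0 + 244) mod 7 = 6 -> Sunday
Last day offset: 30 - 1 = 29 days
Weekday index = (6 + 29) mod 7 = 0

Monday, September 30


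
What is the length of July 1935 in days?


July 1935

31 days


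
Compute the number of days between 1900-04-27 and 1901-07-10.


From 1900-04-27 to 1901-07-10
1900-04-27: days before April = 31 + 28 + 31 = 90 (1900 is not a leap year); day of year = 90 + 27 = 117
1901-07-10: days before July = 31 + 28 + 31 + 30 + 31 + 30 = 181 (1901 is not a leap year); day of year = 181 + 10 = 191
Rest of 1900: 365 - 117 = 248
Total = 248 + 191 = 439

439 days


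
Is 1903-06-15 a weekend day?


Anchor: Jan 1, 1903. With p = 1903 - 1 = 1902: (p + p//4 - p//100 + p//400) mod 7 = (1902 + 475 - 19 + 4) mod 7 = 2362 mod 7 = 3 -> Thursday (Mon=0 ... Sun=6)
Day of year: 166; offset = 165
Weekday index = (3 + 165) mod 7 = 0 -> Monday
Weekend days: Saturday, Sunday

No


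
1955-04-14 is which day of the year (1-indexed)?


Date: April 14, 1955
Days in months 1 through 3: 90
Plus 14 days in April

Day of year: 104


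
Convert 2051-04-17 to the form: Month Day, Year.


ISO 2051-04-17 parses as year=2051, month=04, day=17
Month 4 -> April

April 17, 2051


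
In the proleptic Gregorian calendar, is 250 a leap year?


Gregorian leap year rule: divisible by 4, but not by 100, unless also by 400.
250 is not divisible by 4 -> not a leap year

No


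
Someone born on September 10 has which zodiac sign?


Date: September 10
Conventional tropical zodiac dates: Virgo from August 23 onward; Libra starts September 23
September 10 falls within the Virgo range

Virgo


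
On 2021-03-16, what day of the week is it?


Date: March 16, 2021
Anchor: Jan 1, 2021. With p = 2021 - 1 = 2020: (p + p//4 - p//100 + p//400) mod 7 = (2020 + 505 - 20 + 5) mod 7 = 2510 mod 7 = 4 -> Friday (Mon=0 ... Sun=6)
Days before March (Jan-Feb): 59; offset = 59 + 16 - 1 = 74
Weekday index = (4 + 74) mod 7 = 1

Day of the week: Tuesday


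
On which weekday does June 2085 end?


June 2085 has 30 days
Anchor: Jan 1, 2085. With p = 2085 - 1 = 2084: (p + p//4 - p//100 + p//400) mod 7 = (2084 + 521 - 20 + 5) mod 7 = 2590 mod 7 = 0 -> Monday (Mon=0 ... Sun=6)
Days before June (Jan-May): 151; June 1 index = (0 + 151) mod 7 = 4 -> Friday
Last day offset: 30 - 1 = 29 days
Weekday index = (4 + 29) mod 7 = 5

Saturday, June 30


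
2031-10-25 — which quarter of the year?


Month: October (month 10)
Q1: Jan-Mar, Q2: Apr-Jun, Q3: Jul-Sep, Q4: Oct-Dec

Q4


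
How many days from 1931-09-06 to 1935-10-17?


From 1931-09-06 to 1935-10-17
1931-09-06: days before September = 31 + 28 + 31 + 30 + 31 + 30 + 31 + 31 = 243 (1931 is not a leap year); day of year = 243 + 6 = 249
1935-10-17: days before October = 31 + 28 + 31 + 30 + 31 + 30 + 31 + 31 + 30 = 273 (1935 is not a leap year); day of year = 273 + 17 = 290
Rest of 1931: 365 - 249 = 116
Full years 1932 (366), 1933 (365), 1934 (365): 1096
Total = 116 + 1096 + 290 = 1502

1502 days


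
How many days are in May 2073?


May 2073

31 days


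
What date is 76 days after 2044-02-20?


Start: 2044-02-20, add 76 days
February 2044 has 29 days: 29 - 20 = 9 days to February 29 -> 67 left
March 2044 has 31 days -> 36 left
April 2044 has 30 days -> 6 left
May 2044: 6 <= 31 -> lands on May 6

Result: 2044-05-06


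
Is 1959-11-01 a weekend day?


Anchor: Jan 1, 1959. With p = 1959 - 1 = 1958: (p + p//4 - p//100 + p//400) mod 7 = (1958 + 489 - 19 + 4) mod 7 = 2432 mod 7 = 3 -> Thursday (Mon=0 ... Sun=6)
Day of year: 305; offset = 304
Weekday index = (3 + 304) mod 7 = 6 -> Sunday
Weekend days: Saturday, Sunday

Yes


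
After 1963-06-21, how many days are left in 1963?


Day of year: 172 of 365
Remaining = 365 - 172

193 days


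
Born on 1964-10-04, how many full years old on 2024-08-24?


Birth: 1964-10-04
Reference: 2024-08-24
Year difference: 2024 - 1964 = 60
Birthday not yet reached in 2024, subtract 1

59 years old


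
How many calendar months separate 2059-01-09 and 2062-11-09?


From January 2059 to November 2062
3 years * 12 = 36 months, plus 10 months = 46

46 months


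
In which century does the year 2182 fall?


Century = (year - 1) // 100 + 1
= (2182 - 1) // 100 + 1
= 2181 // 100 + 1
= 21 + 1

22nd century


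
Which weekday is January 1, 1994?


Target: January 1, 1994
Anchor: Jan 1, 1994. With p = 1994 - 1 = 1993: (p + p//4 - p//100 + p//400) mod 7 = (1993 + 498 - 19 + 4) mod 7 = 2476 mod 7 = 5 -> Saturday (Mon=0 ... Sun=6)
Offset from anchor: 0 days
Weekday index = (5 + 0) mod 7 = 5

Saturday


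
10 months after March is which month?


March is month 3
3 + 10 = 13; wrap: 13 - 12 = 1

January


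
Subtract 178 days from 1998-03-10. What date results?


Start: 1998-03-10, subtract 178 days
Back 10 days from March 10 reaches February 28, 1998 -> 168 left
February 1998 has 28 days -> back to January 31, 1998 -> 140 left
January 1998 has 31 days -> back to December 31, 1997 -> 109 left
December 1997 has 31 days -> back to November 30, 1997 -> 78 left
November 1997 has 30 days -> back to October 31, 1997 -> 48 left
October 1997 has 31 days -> back to September 30, 1997 -> 17 left
September 1997: 30 - 17 = 13 -> lands on September 13

Result: 1997-09-13


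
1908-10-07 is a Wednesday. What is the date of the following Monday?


Current: Wednesday
Target: Monday
Days ahead: 5

Next Monday: 1908-10-12


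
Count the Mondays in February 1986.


February 1986 has 28 days
Anchor: Jan 1, 1986. With p = 1986 - 1 = 1985: (p + p//4 - p//100 + p//400) mod 7 = (1985 + 496 - 19 + 4) mod 7 = 2466 mod 7 = 2 -> Wednesday (Mon=0 ... Sun=6)
Days before February (Jan): 31; February 1 index = (2 + 31) mod 7 = 5 -> Saturday
First Monday is February 3
Mondays: 3, 10, 17, 24

4 Mondays


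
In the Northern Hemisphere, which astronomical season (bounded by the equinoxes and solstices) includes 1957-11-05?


Date: November 5
Astronomical Autumn (approx.; exact equinox/solstice day varies by year): September 22 to December 20
November 5 falls within the Autumn window

Autumn


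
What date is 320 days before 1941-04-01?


Start: 1941-04-01, subtract 320 days
Back 1 day from April 1 reaches March 31, 1941 -> 319 left
March 1941 has 31 days -> back to February 28, 1941 -> 288 left
February 1941 has 28 days -> back to January 31, 1941 -> 260 left
January 1941 has 31 days -> back to December 31, 1940 -> 229 left
December 1940 has 31 days -> back to November 30, 1940 -> 198 left
November 1940 has 30 days -> back to October 31, 1940 -> 168 left
October 1940 has 31 days -> back to September 30, 1940 -> 137 left
September 1940 has 30 days -> back to August 31, 1940 -> 107 left
August 1940 has 31 days -> back to July 31, 1940 -> 76 left
July 1940 has 31 days -> back to June 30, 1940 -> 45 left
June 1940 has 30 days -> back to May 31, 1940 -> 15 left
May 1940: 31 - 15 = 16 -> lands on May 16

Result: 1940-05-16


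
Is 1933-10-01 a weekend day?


Anchor: Jan 1, 1933. With p = 1933 - 1 = 1932: (p + p//4 - p//100 + p//400) mod 7 = (1932 + 483 - 19 + 4) mod 7 = 2400 mod 7 = 6 -> Sunday (Mon=0 ... Sun=6)
Day of year: 274; offset = 273
Weekday index = (6 + 273) mod 7 = 6 -> Sunday
Weekend days: Saturday, Sunday

Yes


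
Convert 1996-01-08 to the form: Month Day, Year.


ISO 1996-01-08 parses as year=1996, month=01, day=08
Month 1 -> January

January 8, 1996


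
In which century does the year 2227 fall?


Century = (year - 1) // 100 + 1
= (2227 - 1) // 100 + 1
= 2226 // 100 + 1
= 22 + 1

23rd century


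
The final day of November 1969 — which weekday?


November 1969 has 30 days
Anchor: Jan 1, 1969. With p = 1969 - 1 = 1968: (p + p//4 - p//100 + p//400) mod 7 = (1968 + 492 - 19 + 4) mod 7 = 2445 mod 7 = 2 -> Wednesday (Mon=0 ... Sun=6)
Days before November (Jan-Oct): 304; November 1 index = (2 + 304) mod 7 = 5 -> Saturday
Last day offset: 30 - 1 = 29 days
Weekday index = (5 + 29) mod 7 = 6

Sunday, November 30


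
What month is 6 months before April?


April is month 4
4 - 6 = -2; wrap: -2 + 12 = 10

October


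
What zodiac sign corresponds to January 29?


Date: January 29
Conventional tropical zodiac dates: Aquarius from January 20 onward; Pisces starts February 19
January 29 falls within the Aquarius range

Aquarius


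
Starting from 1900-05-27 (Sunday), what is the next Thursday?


Current: Sunday
Target: Thursday
Days ahead: 4

Next Thursday: 1900-05-31


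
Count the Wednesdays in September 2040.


September 2040 has 30 days
Anchor: Jan 1, 2040. With p = 2040 - 1 = 2039: (p + p//4 - p//100 + p//400) mod 7 = (2039 + 509 - 20 + 5) mod 7 = 2533 mod 7 = 6 -> Sunday (Mon=0 ... Sun=6)
Days before September (Jan-Aug): 244; September 1 index = (6 + 244) mod 7 = 5 -> Saturday
First Wednesday is September 5
Wednesdays: 5, 12, 19, 26

4 Wednesdays


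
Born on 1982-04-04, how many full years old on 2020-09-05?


Birth: 1982-04-04
Reference: 2020-09-05
Year difference: 2020 - 1982 = 38

38 years old


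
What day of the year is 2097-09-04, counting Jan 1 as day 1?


Date: September 4, 2097
Days in months 1 through 8: 243
Plus 4 days in September

Day of year: 247


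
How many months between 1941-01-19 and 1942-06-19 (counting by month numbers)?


From January 1941 to June 1942
1 year * 12 = 12 months, plus 5 months = 17

17 months


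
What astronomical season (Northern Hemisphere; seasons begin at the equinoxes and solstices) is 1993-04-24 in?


Date: April 24
Astronomical Spring (approx.; exact equinox/solstice day varies by year): March 20 to June 20
April 24 falls within the Spring window

Spring


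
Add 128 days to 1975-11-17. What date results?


Start: 1975-11-17, add 128 days
November 1975 has 30 days: 30 - 17 = 13 days to November 30 -> 115 left
December 1975 has 31 days -> 84 left
January 1976 has 31 days -> 53 left
February 1976 has 29 days -> 24 left
March 1976: 24 <= 31 -> lands on March 24

Result: 1976-03-24


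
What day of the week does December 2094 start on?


Target: December 1, 2094
Anchor: Jan 1, 2094. With p = 2094 - 1 = 2093: (p + p//4 - p//100 + p//400) mod 7 = (2093 + 523 - 20 + 5) mod 7 = 2601 mod 7 = 4 -> Friday (Mon=0 ... Sun=6)
Days before December (Jan-Nov): 334 days
Weekday index = (4 + 334) mod 7 = 2

Wednesday


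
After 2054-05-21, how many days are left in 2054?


Day of year: 141 of 365
Remaining = 365 - 141

224 days


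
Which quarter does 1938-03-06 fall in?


Month: March (month 3)
Q1: Jan-Mar, Q2: Apr-Jun, Q3: Jul-Sep, Q4: Oct-Dec

Q1


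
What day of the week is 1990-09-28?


Date: September 28, 1990
Anchor: Jan 1, 1990. With p = 1990 - 1 = 1989: (p + p//4 - p//100 + p//400) mod 7 = (1989 + 497 - 19 + 4) mod 7 = 2471 mod 7 = 0 -> Monday (Mon=0 ... Sun=6)
Days before September (Jan-Aug): 243; offset = 243 + 28 - 1 = 270
Weekday index = (0 + 270) mod 7 = 4

Day of the week: Friday


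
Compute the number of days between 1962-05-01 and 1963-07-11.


From 1962-05-01 to 1963-07-11
1962-05-01: days before May = 31 + 28 + 31 + 30 = 120 (1962 is not a leap year); day of year = 120 + 1 = 121
1963-07-11: days before July = 31 + 28 + 31 + 30 + 31 + 30 = 181 (1963 is not a leap year); day of year = 181 + 11 = 192
Rest of 1962: 365 - 121 = 244
Total = 244 + 192 = 436

436 days
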